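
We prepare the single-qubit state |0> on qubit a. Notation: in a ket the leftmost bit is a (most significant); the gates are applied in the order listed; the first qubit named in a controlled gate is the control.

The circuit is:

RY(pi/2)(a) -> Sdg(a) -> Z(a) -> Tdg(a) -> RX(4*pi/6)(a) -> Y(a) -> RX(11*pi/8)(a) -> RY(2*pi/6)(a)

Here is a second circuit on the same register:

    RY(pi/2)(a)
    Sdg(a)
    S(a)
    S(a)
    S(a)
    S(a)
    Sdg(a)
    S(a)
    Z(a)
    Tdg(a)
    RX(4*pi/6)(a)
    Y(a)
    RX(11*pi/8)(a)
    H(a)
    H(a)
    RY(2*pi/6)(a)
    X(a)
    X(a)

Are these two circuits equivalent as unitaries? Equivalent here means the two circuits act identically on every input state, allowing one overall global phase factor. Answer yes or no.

Yes — the two circuits implement the same unitary up to a global phase.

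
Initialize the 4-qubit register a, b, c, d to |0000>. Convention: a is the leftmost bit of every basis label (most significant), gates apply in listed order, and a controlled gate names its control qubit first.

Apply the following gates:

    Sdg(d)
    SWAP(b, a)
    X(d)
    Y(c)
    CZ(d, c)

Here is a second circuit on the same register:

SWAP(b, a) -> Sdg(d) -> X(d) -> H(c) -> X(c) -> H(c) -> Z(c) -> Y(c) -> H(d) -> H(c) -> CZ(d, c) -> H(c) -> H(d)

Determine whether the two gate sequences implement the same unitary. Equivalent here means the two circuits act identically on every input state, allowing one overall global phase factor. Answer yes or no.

No — the two circuits implement different unitaries, even allowing a global phase.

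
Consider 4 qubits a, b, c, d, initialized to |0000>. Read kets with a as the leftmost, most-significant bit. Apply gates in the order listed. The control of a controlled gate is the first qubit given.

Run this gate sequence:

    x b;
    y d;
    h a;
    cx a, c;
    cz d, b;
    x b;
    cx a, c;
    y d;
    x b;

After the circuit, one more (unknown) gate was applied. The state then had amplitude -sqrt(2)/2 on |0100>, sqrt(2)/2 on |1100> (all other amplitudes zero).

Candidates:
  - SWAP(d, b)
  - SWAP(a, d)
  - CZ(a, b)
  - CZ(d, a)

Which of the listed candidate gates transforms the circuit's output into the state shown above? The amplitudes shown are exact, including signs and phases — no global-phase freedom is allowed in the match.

It was CZ(a, b) that produced the state shown.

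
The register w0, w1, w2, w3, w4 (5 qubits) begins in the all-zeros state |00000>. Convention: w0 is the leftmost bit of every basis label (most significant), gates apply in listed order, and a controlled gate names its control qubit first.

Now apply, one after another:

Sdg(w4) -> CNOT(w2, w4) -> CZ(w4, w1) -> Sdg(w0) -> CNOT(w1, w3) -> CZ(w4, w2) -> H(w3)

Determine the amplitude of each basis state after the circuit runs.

The resulting statevector has amplitude sqrt(2)/2 on |00000>, sqrt(2)/2 on |00010>, and 0 on every other basis state.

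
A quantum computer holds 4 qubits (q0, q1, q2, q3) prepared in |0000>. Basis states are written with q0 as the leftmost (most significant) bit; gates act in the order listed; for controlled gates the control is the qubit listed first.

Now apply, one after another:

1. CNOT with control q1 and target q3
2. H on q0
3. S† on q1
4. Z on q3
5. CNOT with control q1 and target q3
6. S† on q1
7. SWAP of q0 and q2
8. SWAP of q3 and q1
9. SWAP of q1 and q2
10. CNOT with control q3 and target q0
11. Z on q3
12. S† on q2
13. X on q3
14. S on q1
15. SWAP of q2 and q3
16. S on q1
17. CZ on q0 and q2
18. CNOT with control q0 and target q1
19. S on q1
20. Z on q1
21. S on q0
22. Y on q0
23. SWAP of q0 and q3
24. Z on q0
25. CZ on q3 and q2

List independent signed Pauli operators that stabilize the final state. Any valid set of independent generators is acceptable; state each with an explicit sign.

The stabilizer group can be generated by +IYII, +ZIII, -IIZI, -IIIZ, among other valid generating sets.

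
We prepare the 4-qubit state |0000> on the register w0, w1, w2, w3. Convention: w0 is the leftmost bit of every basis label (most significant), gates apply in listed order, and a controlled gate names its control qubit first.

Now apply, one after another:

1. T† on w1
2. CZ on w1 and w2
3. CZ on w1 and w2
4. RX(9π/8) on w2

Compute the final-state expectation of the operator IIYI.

In the final state, IIYI has expectation sqrt(2 - sqrt(2))/2. Key observation: gates 2-3 undo each other exactly, leaving only the rest of the circuit to track.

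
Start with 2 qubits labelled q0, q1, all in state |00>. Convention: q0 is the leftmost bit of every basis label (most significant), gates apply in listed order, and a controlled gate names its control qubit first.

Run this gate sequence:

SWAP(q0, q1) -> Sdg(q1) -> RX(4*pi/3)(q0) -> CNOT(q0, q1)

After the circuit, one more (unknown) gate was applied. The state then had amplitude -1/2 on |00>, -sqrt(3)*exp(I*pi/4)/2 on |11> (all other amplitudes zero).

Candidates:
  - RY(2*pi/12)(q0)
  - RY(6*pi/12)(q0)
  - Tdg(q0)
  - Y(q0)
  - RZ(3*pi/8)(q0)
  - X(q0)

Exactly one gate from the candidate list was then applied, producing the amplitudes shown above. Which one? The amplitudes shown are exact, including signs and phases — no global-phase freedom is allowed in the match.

It was Tdg(q0) that produced the state shown.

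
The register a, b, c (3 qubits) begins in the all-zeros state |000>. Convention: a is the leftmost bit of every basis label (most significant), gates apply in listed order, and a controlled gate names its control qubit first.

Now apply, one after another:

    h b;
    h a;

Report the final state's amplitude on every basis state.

The final amplitudes are 1/2 on |000>, 0 on |001>, 1/2 on |010>, 0 on |011>, 1/2 on |100>, 0 on |101>, 1/2 on |110>, 0 on |111>.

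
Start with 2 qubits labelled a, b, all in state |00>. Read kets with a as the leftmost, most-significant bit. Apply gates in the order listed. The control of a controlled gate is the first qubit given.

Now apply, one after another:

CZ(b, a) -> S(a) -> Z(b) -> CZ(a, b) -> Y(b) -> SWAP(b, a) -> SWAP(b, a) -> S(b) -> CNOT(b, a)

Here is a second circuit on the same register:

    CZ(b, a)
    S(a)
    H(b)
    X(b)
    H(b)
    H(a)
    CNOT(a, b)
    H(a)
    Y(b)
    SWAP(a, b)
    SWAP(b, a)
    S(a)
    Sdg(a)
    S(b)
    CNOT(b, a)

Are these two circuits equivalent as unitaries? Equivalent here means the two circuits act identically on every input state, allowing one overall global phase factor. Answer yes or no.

No: there is an input state on which the two circuits produce genuinely different outputs (not merely differing by a phase).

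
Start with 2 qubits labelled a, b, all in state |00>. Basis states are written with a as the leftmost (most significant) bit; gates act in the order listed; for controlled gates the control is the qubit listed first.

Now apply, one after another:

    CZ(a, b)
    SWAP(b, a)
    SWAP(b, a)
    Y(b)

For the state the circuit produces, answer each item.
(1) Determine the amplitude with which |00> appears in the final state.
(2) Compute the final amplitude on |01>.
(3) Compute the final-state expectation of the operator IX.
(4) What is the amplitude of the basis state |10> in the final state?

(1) |00> carries amplitude 0 in the final state.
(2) The amplitude on |01> is I.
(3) In the final state, IX has expectation 0.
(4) The final state's coefficient on |10> equals 0.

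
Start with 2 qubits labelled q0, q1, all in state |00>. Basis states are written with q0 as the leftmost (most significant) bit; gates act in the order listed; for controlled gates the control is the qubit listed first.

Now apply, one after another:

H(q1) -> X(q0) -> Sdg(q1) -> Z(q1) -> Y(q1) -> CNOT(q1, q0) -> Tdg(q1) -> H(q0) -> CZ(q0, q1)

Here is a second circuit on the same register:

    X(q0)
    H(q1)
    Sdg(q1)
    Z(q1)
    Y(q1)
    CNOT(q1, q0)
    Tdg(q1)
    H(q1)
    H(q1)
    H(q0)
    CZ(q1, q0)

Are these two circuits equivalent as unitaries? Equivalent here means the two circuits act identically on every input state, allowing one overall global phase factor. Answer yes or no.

Yes — the two circuits implement the same unitary up to a global phase.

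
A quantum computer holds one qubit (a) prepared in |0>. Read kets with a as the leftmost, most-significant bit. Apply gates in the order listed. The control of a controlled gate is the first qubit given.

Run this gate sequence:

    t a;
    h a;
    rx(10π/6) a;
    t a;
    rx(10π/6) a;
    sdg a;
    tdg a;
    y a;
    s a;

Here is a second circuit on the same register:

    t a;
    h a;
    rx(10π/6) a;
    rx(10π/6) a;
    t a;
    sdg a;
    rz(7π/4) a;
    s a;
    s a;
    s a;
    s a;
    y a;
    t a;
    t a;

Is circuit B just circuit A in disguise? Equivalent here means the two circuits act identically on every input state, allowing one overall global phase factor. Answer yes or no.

No — the two circuits implement different unitaries, even allowing a global phase.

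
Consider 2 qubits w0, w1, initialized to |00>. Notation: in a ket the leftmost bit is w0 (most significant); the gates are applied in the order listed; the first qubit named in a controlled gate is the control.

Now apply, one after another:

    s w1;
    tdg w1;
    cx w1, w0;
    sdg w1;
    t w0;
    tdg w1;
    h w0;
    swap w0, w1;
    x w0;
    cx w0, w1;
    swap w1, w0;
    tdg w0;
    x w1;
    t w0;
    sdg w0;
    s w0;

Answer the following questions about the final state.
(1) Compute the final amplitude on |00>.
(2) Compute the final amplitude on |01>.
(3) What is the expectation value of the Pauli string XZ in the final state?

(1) The final state's coefficient on |00> equals sqrt(2)/2.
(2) |01> carries amplitude 0 in the final state.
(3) In the final state, XZ has expectation 1.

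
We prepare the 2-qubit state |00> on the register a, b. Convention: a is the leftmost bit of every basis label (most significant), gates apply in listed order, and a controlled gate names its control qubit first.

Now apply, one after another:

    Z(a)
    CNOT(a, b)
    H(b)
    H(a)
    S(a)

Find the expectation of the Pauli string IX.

The observable IX averages to 1.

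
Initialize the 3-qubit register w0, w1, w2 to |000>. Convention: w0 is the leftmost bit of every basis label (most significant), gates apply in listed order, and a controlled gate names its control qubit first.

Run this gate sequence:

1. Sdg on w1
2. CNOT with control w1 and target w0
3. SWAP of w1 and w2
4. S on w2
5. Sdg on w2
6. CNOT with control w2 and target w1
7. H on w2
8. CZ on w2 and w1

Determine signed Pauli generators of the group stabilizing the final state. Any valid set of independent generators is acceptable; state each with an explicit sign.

One valid set of independent stabilizer generators is +IIX, +ZII, +IZI (any independent generating set of the same group is equally correct).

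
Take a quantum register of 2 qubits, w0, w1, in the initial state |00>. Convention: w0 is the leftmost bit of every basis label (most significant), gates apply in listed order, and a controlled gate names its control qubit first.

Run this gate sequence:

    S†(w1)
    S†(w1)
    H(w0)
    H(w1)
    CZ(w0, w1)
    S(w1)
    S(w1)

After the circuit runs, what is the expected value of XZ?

The observable XZ averages to 1.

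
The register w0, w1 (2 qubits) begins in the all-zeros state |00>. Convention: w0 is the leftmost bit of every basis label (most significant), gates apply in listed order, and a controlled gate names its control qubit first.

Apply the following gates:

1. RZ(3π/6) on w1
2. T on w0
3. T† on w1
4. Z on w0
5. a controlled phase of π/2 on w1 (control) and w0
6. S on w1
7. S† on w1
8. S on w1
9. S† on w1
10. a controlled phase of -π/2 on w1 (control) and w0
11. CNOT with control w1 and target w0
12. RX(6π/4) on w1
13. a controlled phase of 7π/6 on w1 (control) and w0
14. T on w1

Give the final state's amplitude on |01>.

The final state's coefficient on |01> equals -sqrt(2)*I/2. Key observation: gates 5-10 undo each other exactly, leaving only the rest of the circuit to track.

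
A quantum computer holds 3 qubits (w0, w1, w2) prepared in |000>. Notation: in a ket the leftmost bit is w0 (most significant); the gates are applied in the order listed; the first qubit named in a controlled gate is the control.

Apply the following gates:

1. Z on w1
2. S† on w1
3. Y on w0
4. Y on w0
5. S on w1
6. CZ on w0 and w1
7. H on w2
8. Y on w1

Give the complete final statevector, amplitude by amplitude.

The resulting statevector has amplitude sqrt(2)*I/2 on |010>, sqrt(2)*I/2 on |011>, and 0 on every other basis state. Key observation: gates 2-5 undo each other exactly, leaving only the rest of the circuit to track.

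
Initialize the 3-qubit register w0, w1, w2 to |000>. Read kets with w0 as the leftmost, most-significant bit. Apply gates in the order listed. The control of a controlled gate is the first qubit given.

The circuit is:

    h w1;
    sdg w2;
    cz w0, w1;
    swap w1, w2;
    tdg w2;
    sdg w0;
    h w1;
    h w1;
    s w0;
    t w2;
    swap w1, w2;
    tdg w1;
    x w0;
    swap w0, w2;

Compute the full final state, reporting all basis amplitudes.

The resulting statevector has amplitude sqrt(2)/2 on |001>, -sqrt(2)*exp(3*I*pi/4)/2 on |011>, and 0 on every other basis state. Key observation: gates 4-11 undo each other exactly, leaving only the rest of the circuit to track.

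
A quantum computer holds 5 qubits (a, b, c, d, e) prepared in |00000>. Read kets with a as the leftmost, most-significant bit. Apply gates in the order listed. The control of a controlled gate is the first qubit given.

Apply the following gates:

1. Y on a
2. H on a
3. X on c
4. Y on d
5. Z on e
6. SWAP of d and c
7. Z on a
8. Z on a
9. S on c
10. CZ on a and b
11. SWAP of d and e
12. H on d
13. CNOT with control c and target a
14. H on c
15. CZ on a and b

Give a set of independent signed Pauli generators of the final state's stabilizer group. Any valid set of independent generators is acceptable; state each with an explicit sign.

The final state is stabilized by the group generated by -XIIII, -IIXII, +IIIXI, +IZIII, -IIIIZ; other independent generating sets are equally valid.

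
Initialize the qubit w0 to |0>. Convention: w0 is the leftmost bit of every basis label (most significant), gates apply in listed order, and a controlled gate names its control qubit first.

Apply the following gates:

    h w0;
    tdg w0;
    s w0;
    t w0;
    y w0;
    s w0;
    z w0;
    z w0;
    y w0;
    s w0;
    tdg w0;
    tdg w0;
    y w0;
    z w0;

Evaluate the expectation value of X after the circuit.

The observable X averages to 1.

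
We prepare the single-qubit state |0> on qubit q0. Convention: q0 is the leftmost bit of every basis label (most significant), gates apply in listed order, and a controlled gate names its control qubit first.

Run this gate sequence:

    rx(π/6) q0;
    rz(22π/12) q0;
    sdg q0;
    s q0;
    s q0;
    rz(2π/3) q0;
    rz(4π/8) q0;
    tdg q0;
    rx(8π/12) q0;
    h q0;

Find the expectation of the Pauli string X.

The observable X averages to sqrt(3)*(-2 + sqrt(2))/8.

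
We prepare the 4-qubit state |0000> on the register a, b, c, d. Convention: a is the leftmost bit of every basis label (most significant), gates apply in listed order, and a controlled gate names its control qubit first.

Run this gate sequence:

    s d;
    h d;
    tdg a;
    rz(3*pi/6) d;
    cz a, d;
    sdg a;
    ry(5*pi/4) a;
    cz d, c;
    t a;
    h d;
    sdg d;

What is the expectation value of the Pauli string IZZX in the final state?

In the final state, IZZX has expectation -1.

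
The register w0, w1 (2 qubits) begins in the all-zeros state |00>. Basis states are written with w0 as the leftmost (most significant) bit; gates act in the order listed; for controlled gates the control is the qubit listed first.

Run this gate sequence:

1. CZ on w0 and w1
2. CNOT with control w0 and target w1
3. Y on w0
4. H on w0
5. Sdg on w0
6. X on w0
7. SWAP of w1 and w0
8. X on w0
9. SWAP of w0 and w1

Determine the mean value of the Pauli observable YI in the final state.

The expectation value of YI is -1.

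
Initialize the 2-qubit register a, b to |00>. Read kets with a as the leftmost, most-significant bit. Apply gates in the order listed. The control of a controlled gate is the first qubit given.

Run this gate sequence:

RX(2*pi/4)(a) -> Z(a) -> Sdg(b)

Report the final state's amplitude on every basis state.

After the circuit, the state carries amplitude sqrt(2)/2 on |00>, 0 on |01>, sqrt(2)*I/2 on |10>, 0 on |11>.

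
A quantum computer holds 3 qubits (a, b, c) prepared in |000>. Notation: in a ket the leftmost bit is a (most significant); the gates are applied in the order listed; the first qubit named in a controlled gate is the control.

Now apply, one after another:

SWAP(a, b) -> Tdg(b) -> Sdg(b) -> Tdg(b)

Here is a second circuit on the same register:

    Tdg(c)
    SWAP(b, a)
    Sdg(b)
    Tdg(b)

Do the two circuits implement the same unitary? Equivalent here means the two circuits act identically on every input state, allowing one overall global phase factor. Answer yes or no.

No, they are not equivalent — no single phase factor reconciles the two unitaries.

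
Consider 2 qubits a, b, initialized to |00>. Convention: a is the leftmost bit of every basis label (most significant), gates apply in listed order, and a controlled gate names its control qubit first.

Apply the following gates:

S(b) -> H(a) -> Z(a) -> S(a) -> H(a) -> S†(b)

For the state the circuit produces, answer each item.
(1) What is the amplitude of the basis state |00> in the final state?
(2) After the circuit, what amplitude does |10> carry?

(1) The amplitude on |00> is 1/2 - I/2.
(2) |10> carries amplitude 1/2 + I/2 in the final state.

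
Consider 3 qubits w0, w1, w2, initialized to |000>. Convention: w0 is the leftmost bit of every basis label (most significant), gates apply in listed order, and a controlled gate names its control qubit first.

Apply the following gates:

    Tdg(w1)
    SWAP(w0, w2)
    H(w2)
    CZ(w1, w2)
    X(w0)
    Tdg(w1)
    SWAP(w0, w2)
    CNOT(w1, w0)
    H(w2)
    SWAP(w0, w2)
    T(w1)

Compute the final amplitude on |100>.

|100> carries amplitude -1/2 in the final state.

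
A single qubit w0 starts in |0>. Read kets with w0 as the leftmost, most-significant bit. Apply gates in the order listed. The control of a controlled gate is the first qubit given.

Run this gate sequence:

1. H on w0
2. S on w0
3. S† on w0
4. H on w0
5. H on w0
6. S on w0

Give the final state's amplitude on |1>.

The final state's coefficient on |1> equals sqrt(2)*I/2. Key observation: steps 4-5 multiply out to the identity, so the circuit reduces to the remaining gates.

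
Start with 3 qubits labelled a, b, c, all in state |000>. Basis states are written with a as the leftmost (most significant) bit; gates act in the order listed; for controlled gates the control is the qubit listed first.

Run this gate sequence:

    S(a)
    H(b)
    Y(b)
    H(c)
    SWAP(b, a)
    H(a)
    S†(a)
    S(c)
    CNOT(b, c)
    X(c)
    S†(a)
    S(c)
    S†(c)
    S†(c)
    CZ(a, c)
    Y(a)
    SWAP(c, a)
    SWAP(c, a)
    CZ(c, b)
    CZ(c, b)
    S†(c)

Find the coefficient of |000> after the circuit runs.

The final state's coefficient on |000> equals sqrt(2)*I/2. Key observation: gates 17-18 undo each other exactly, leaving only the rest of the circuit to track.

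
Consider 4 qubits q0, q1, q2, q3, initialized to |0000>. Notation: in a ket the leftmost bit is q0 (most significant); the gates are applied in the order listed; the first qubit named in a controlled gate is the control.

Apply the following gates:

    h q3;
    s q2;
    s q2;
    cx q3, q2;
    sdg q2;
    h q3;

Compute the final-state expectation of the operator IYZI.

The observable IYZI averages to 0.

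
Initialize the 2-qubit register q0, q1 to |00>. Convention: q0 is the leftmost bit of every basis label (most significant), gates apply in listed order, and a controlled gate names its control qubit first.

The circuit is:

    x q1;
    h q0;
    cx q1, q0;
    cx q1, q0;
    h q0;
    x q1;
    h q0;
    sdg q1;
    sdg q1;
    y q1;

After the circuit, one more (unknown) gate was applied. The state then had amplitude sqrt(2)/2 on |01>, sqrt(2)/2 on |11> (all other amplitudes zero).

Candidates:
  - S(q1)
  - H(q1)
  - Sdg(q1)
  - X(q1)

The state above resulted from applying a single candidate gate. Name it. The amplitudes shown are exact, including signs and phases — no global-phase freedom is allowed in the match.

It was Sdg(q1) that produced the state shown.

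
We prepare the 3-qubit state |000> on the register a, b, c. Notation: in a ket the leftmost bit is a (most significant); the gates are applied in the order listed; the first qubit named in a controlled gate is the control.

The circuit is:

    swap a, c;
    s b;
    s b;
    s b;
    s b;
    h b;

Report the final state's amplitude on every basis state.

After the circuit, the state carries amplitude sqrt(2)/2 on |000>, sqrt(2)/2 on |010>, and 0 on every other basis state. Key observation: gates 2-5 undo each other exactly, leaving only the rest of the circuit to track.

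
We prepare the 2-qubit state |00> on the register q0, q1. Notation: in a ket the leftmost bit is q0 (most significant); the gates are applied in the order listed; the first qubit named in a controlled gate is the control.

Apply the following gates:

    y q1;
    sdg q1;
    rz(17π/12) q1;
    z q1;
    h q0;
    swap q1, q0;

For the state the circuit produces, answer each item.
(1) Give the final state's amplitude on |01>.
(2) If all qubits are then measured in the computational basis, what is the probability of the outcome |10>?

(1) |01> carries amplitude 0 in the final state.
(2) A full measurement returns |10> with probability 1/2.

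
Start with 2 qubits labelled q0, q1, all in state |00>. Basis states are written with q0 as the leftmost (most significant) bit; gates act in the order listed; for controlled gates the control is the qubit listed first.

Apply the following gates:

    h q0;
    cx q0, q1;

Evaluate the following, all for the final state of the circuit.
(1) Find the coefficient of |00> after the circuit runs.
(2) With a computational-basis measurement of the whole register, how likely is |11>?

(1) |00> carries amplitude sqrt(2)/2 in the final state.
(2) The probability of measuring |11> is 1/2.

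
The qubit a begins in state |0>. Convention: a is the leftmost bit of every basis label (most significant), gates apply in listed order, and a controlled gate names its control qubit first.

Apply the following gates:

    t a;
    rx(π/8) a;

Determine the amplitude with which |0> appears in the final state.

The final state's coefficient on |0> equals cos(pi/16).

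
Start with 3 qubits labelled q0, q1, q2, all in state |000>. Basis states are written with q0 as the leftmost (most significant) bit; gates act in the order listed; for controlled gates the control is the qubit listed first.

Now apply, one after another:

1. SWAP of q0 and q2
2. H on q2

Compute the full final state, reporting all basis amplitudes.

The resulting statevector has amplitude sqrt(2)/2 on |000>, sqrt(2)/2 on |001>, and 0 on every other basis state.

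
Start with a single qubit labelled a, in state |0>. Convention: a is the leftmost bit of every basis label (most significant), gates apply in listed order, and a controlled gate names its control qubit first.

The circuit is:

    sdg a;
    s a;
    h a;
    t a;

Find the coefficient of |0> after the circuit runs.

The final state's coefficient on |0> equals sqrt(2)/2.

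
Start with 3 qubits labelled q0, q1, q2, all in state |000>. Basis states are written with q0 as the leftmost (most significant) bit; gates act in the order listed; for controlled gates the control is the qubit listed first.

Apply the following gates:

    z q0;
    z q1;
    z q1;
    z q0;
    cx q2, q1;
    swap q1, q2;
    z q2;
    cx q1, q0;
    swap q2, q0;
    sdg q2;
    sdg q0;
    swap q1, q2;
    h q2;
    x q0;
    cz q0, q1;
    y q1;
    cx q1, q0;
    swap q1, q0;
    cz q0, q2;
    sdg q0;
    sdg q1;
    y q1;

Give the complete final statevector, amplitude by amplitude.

After the circuit, the state carries amplitude sqrt(2)*I/2 on |110>, -sqrt(2)*I/2 on |111>, and 0 on every other basis state.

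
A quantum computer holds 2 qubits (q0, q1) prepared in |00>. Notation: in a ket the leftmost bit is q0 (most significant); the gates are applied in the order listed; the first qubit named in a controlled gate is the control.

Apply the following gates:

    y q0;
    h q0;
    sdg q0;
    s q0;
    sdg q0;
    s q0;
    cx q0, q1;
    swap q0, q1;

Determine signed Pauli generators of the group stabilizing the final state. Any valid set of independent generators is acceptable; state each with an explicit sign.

The final state is stabilized by the group generated by -XX, +ZZ; other independent generating sets are equally valid. Key observation: the block from step 3 through step 6 cancels to the identity and can be dropped.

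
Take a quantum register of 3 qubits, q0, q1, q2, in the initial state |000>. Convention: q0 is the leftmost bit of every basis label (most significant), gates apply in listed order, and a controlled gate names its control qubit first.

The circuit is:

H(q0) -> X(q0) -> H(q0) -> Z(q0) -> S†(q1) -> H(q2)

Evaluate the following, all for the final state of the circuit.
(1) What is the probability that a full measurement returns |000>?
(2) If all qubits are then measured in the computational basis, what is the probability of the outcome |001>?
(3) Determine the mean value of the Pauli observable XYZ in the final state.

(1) Outcome |000> occurs with probability 1/2. Key observation: steps 1-4 multiply out to the identity, so the circuit reduces to the remaining gates.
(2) A full measurement returns |001> with probability 1/2.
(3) The observable XYZ averages to 0.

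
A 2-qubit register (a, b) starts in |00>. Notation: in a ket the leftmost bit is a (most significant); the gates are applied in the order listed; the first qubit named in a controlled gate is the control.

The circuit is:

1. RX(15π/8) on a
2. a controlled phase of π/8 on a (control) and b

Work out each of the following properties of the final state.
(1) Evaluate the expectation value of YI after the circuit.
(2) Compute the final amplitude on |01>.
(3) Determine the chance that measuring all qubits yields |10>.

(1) The expectation value of YI is sqrt(2 - sqrt(2))/2.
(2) The final state's coefficient on |01> equals 0.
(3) A full measurement returns |10> with probability sin(pi/16)**2.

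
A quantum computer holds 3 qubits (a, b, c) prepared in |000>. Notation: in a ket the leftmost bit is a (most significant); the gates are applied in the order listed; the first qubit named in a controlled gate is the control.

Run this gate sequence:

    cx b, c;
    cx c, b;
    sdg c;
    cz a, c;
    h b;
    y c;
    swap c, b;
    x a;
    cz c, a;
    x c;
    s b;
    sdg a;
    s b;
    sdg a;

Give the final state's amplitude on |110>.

The amplitude on |110> is -sqrt(2)*I/2.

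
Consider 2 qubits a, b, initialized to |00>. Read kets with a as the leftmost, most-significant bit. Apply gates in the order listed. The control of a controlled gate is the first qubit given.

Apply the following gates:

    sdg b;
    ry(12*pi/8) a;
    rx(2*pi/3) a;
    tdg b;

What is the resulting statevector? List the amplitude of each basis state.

The final amplitudes are -sqrt(2)/4 - sqrt(6)*I/4 on |00>, 0 on |01>, sqrt(2)/4 + sqrt(6)*I/4 on |10>, 0 on |11>.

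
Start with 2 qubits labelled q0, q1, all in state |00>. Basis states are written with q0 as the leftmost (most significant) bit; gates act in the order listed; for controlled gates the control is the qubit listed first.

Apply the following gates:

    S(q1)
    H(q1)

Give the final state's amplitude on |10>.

|10> carries amplitude 0 in the final state.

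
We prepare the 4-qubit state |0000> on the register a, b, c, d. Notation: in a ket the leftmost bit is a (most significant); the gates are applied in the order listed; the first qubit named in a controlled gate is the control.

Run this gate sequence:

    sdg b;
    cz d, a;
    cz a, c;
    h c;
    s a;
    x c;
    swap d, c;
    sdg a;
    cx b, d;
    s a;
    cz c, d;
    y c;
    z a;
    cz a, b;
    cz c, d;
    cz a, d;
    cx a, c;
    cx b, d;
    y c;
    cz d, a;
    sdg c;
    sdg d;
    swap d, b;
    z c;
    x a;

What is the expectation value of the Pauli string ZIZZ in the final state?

In the final state, ZIZZ has expectation -1.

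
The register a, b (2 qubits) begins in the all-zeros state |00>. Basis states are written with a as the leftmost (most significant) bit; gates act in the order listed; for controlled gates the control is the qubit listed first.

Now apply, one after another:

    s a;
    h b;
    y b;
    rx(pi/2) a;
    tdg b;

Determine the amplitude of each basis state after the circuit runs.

The final amplitudes are -I/2 on |00>, exp(I*pi/4)/2 on |01>, -1/2 on |10>, -exp(3*I*pi/4)/2 on |11>.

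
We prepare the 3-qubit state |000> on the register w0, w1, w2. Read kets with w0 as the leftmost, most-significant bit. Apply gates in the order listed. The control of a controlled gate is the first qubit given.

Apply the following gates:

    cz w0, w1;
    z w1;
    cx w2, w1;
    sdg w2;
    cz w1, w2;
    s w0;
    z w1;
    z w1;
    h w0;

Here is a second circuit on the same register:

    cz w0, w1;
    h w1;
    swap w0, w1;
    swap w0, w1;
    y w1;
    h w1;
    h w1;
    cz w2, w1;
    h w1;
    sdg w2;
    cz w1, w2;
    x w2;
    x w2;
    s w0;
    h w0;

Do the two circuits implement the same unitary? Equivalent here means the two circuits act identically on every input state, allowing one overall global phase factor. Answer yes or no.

No, they are not equivalent — no single phase factor reconciles the two unitaries.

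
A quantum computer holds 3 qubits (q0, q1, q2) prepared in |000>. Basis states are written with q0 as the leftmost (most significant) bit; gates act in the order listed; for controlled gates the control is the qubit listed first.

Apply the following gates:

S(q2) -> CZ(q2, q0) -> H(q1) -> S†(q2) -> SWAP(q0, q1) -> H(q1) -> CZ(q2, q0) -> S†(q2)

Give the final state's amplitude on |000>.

|000> carries amplitude 1/2 in the final state.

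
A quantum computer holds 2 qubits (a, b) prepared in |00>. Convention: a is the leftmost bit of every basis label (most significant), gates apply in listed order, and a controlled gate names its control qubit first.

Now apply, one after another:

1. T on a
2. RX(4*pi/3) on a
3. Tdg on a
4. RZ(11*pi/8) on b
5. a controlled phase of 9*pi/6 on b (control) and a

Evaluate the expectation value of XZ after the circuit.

The expectation value of XZ is sqrt(6)/4.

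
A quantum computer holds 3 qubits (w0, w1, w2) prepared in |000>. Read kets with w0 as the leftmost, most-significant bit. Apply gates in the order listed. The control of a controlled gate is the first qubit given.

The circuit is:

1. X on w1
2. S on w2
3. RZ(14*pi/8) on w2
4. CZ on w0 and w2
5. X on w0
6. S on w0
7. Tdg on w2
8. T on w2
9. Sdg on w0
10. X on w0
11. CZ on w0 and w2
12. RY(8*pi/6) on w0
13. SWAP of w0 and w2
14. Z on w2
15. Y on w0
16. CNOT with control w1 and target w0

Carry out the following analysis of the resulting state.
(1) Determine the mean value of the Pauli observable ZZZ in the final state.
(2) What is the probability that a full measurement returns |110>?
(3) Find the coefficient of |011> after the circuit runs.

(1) The expectation value of ZZZ is 1/2. Key observation: the block from step 4 through step 11 cancels to the identity and can be dropped.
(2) Outcome |110> occurs with probability 0.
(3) The final state's coefficient on |011> equals sqrt(3)*exp(5*I*pi/8)/2.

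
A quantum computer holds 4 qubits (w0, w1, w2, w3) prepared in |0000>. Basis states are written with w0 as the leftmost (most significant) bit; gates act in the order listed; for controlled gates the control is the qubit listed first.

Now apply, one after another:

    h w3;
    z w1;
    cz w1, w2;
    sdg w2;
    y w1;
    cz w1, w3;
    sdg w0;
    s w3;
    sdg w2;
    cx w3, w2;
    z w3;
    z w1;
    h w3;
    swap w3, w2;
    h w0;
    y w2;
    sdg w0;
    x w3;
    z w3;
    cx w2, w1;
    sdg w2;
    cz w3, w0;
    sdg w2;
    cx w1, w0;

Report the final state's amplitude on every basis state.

After the circuit, the state carries amplitude 0 on |0000>, 0 on |0001>, -sqrt(2)*I/4 on |0010>, sqrt(2)/4 on |0011>, sqrt(2)/4 on |0100>, sqrt(2)*I/4 on |0101>, 0 on |0110>, 0 on |0111>, 0 on |1000>, 0 on |1001>, -sqrt(2)/4 on |1010>, sqrt(2)*I/4 on |1011>, sqrt(2)*I/4 on |1100>, sqrt(2)/4 on |1101>, 0 on |1110>, 0 on |1111>.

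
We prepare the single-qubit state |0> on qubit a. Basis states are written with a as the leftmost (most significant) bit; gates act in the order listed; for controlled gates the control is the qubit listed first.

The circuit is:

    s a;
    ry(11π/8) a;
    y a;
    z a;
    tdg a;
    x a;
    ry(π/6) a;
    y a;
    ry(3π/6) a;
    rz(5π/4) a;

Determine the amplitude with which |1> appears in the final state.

The final state's coefficient on |1> equals -sqrt(3)*exp(5*I*pi/8)*sin(5*pi/16)/2 - exp(3*I*pi/8)*cos(5*pi/16)/2.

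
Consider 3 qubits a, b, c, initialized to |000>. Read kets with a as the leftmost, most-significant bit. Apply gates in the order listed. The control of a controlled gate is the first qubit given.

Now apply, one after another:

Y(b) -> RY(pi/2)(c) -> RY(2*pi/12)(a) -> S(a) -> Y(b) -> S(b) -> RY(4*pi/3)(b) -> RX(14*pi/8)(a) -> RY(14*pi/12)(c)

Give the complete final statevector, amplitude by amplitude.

After the circuit, the state carries amplitude -3*sqrt(2*sqrt(2) + 4)/32 - sqrt(6*sqrt(2) + 12)/32 - sqrt(12 - 6*sqrt(2))/32 + 3*sqrt(4 - 2*sqrt(2))/32 on |000>, -sqrt(12 - 6*sqrt(2))/32 + sqrt(4 - 2*sqrt(2))/32 + sqrt(2*sqrt(2) + 4)/32 + sqrt(6*sqrt(2) + 12)/32 on |001>, -3*sqrt(12 - 6*sqrt(2))/32 + 3*sqrt(4 - 2*sqrt(2))/32 + 3*sqrt(2*sqrt(2) + 4)/32 + 3*sqrt(6*sqrt(2) + 12)/32 on |010>, -3*sqrt(2*sqrt(2) + 4)/32 - sqrt(6*sqrt(2) + 12)/32 - sqrt(12 - 6*sqrt(2))/32 + 3*sqrt(4 - 2*sqrt(2))/32 on |011>, I*(-3*sqrt(2*sqrt(2) + 4)/32 - 3*sqrt(4 - 2*sqrt(2))/32 - sqrt(12 - 6*sqrt(2))/32 + sqrt(6*sqrt(2) + 12)/32) on |100>, I*(-sqrt(2*sqrt(2) + 4)/32 + sqrt(4 - 2*sqrt(2))/32 + sqrt(12 - 6*sqrt(2))/32 + sqrt(6*sqrt(2) + 12)/32) on |101>, I*(-3*sqrt(2*sqrt(2) + 4)/32 + 3*sqrt(4 - 2*sqrt(2))/32 + 3*sqrt(12 - 6*sqrt(2))/32 + 3*sqrt(6*sqrt(2) + 12)/32) on |110>, I*(-3*sqrt(2*sqrt(2) + 4)/32 - 3*sqrt(4 - 2*sqrt(2))/32 - sqrt(12 - 6*sqrt(2))/32 + sqrt(6*sqrt(2) + 12)/32) on |111>.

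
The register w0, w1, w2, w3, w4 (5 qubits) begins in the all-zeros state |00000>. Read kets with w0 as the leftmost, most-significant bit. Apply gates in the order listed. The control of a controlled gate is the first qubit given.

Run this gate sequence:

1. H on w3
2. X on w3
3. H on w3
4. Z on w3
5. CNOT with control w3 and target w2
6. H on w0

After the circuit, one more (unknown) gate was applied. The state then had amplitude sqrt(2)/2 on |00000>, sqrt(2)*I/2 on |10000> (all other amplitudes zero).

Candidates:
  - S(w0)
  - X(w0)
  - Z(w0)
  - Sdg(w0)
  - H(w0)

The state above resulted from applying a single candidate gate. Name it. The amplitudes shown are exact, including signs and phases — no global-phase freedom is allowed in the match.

The applied gate was S(w0).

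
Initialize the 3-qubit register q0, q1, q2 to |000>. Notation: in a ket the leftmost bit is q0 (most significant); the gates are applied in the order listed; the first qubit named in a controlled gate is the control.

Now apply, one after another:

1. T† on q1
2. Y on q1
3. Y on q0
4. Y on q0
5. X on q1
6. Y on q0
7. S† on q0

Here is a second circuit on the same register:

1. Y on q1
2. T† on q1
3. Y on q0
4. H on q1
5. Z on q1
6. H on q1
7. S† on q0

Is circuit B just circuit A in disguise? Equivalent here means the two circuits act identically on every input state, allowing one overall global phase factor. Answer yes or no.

No, they are not equivalent — no single phase factor reconciles the two unitaries.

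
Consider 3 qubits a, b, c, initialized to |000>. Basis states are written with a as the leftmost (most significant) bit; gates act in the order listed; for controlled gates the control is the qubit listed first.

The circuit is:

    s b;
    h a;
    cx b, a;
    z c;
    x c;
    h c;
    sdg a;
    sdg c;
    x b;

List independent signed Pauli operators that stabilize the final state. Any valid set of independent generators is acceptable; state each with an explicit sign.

One valid set of independent stabilizer generators is -YII, +IIY, -IZI (any independent generating set of the same group is equally correct).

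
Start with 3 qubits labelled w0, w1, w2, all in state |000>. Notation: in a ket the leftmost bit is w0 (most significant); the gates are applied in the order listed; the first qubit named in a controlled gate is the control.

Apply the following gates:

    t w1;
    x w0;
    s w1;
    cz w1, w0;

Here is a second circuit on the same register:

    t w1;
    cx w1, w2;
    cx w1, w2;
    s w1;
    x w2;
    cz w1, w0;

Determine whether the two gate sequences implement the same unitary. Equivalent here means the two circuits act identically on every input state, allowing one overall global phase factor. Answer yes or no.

No: there is an input state on which the two circuits produce genuinely different outputs (not merely differing by a phase).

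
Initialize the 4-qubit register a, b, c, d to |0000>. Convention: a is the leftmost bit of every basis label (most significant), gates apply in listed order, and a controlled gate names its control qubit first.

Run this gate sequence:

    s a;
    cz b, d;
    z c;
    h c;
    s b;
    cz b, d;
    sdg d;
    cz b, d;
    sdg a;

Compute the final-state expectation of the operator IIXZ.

The observable IIXZ averages to 1.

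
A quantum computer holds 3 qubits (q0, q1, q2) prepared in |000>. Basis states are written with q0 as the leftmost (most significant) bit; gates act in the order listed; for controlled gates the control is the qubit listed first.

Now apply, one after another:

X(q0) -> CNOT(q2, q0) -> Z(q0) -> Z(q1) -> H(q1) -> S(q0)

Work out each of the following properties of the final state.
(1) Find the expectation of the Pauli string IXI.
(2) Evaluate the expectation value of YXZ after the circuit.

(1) In the final state, IXI has expectation 1.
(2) The observable YXZ averages to 0.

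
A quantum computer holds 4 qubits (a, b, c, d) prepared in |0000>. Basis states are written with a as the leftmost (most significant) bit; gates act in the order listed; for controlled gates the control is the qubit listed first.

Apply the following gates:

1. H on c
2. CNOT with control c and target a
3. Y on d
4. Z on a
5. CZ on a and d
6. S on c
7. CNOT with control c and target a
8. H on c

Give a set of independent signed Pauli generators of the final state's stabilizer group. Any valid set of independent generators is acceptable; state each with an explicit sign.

The stabilizer group can be generated by -IIYI, +ZIII, +IZII, -IIIZ, among other valid generating sets.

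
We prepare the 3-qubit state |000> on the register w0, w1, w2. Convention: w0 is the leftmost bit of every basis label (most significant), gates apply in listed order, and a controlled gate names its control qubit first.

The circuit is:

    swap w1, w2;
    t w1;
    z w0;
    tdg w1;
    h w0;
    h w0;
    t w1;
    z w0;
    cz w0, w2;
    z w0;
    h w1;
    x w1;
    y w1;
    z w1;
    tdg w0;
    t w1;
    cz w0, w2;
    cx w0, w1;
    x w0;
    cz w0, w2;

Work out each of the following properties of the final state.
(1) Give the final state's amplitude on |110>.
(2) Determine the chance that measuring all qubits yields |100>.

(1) The amplitude on |110> is -sqrt(2)*exp(3*I*pi/4)/2. Key observation: gates 3-8 undo each other exactly, leaving only the rest of the circuit to track.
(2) Outcome |100> occurs with probability 1/2.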